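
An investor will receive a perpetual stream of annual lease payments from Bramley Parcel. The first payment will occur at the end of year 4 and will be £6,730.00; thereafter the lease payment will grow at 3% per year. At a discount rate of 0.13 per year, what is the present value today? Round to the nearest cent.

£46642.28

Value at end of year 3: C₁ / (r − g) = £6,730.00 / (0.13 − 0.03) = £67,300.0000
Discount to today: PV = £67,300.0000 / (1 + 0.13)^3 = £67,300.0000 / 1.442897 = £46,642.28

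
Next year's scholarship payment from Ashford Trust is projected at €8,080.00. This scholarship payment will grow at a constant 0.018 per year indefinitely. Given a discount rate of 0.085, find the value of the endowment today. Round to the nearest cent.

€120597.01

Growing perpetuity: P = D₁ / (r − g) = €8,080.0000 / (0.085 − 0.018) = €120,597.01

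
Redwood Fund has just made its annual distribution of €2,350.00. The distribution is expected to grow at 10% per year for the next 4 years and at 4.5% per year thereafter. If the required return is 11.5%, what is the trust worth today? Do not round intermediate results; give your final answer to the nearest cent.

D_1 = 2585.00000
D_2 = 2843.50000
D_3 = 3127.85000
D_4 = 3440.63500
Terminal value at year 4: TV = D_4×(1+g_2)/(r−g_2) = 3595.46358/0.07 = 51363.76536
P_0 = D_1/(1+r)^1 + D_2/(1+r)^2 + D_3/(1+r)^3 + D_4/(1+r)^4 + TV/(1+r)^4
    = 2318.38565 + 2287.19661 + 2256.42714 + 2226.07162 + 33232.06922 = 42320.15024

€42320.15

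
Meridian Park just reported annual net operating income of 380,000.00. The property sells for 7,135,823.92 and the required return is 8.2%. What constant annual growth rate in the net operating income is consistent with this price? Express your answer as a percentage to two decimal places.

2.73%

P = D₀(1+g)/(r−g) ⇒ P(r−g) = D₀(1+g) ⇒ g(P+D₀) = P·r − D₀
g = (P·r − D₀)/(P + D₀) = (7,135,823.92×0.082 − 380,000.00) / (7,135,823.92 + 380,000.00) = 0.027294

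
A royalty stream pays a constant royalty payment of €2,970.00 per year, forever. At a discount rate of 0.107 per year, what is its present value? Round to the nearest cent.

Level perpetuity: PV = C / r = €2,970.00 / 0.107 = €27,757.01

€27757.01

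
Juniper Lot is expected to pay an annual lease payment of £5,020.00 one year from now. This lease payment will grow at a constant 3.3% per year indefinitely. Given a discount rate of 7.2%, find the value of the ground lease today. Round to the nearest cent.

Growing perpetuity: P = D₁ / (r − g) = £5,020.0000 / (0.072 − 0.033) = £128,717.95

£128717.95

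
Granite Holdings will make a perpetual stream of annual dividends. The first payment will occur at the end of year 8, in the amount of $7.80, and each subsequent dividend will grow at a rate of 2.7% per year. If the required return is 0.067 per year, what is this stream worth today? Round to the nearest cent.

$123.85

Value at end of year 7: C₁ / (r − g) = $7.80 / (0.067 − 0.027) = $195.0000
Discount to today: PV = $195.0000 / (1 + 0.067)^7 = $195.0000 / 1.574530 = $123.85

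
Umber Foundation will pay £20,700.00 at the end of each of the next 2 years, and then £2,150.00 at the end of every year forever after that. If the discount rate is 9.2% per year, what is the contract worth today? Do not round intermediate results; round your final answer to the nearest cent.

£55912.77

PV of 2-year annuity: £20,700.00 × [1 − (1+0.092)^−2] / 0.092 = 36315.05857
Perpetuity value at year 2: £2,150.00 / 0.092 = 23369.56522
PV of perpetuity: 23369.56522 / (1+0.092)^2 = 19597.71131
Total PV = 36315.05857 + 19597.71131 = 55912.76988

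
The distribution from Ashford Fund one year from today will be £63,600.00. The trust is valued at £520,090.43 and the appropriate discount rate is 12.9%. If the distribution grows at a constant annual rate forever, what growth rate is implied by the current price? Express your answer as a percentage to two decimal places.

0.67%

P = D₁/(r−g) ⇒ g = r − D₁/P = 0.129 − £63,600.00/£520,090.43 = 0.006714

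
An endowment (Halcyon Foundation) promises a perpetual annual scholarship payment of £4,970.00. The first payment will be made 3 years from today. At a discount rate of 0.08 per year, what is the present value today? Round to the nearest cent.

£53262.17

Value at end of year 2: C / r = £4,970.00 / 0.08 = £62,125.0000
Discount to today: PV = £62,125.0000 / (1 + 0.08)^2 = £62,125.0000 / 1.166400 = £53,262.17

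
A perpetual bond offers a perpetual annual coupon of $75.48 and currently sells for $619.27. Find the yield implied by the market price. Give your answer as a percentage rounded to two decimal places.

P = C/r ⇒ r = C/P = $75.48/$619.27 = 0.121885

12.19%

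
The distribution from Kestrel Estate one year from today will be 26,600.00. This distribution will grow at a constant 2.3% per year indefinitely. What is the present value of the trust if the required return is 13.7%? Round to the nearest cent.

233333.33

Growing perpetuity: P = D₁ / (r − g) = 26,600.0000 / (0.137 − 0.023) = 233,333.33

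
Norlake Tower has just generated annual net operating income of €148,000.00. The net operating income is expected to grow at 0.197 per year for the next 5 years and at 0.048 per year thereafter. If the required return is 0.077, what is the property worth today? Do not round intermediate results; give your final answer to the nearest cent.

€10097518.80

D_1 = 177156.00000
D_2 = 212055.73200
D_3 = 253830.71120
D_4 = 303835.36131
D_5 = 363690.92749
Terminal value at year 5: TV = D_5×(1+g_2)/(r−g_2) = 381148.09201/0.029 = 13143037.65548
P_0 = D_1/(1+r)^1 + D_2/(1+r)^2 + D_3/(1+r)^3 + D_4/(1+r)^4 + D_5/(1+r)^5 + TV/(1+r)^5
    = 164490.25070 + 182817.85523 + 203187.53269 + 225826.81210 + 250988.57390 + 9070207.77393 = 10097518.79855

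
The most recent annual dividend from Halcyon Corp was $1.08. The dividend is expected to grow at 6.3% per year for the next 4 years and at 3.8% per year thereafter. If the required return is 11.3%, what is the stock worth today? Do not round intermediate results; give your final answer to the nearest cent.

D_1 = 1.14804
D_2 = 1.22037
D_3 = 1.29725
D_4 = 1.37898
Terminal value at year 4: TV = D_4×(1+g_2)/(r−g_2) = 1.43138/0.075 = 19.08503
P_0 = D_1/(1+r)^1 + D_2/(1+r)^2 + D_3/(1+r)^3 + D_4/(1+r)^4 + TV/(1+r)^4
    = 1.03148 + 0.98514 + 0.94089 + 0.89862 + 12.43690 = 16.29304

$16.29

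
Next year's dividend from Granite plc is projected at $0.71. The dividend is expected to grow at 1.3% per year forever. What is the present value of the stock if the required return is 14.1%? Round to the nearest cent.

Growing perpetuity: P = D₁ / (r − g) = $0.7100 / (0.141 − 0.013) = $5.55

$5.55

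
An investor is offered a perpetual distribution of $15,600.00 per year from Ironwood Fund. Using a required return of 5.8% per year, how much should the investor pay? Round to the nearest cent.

Level perpetuity: PV = C / r = $15,600.00 / 0.058 = $268,965.52

$268965.52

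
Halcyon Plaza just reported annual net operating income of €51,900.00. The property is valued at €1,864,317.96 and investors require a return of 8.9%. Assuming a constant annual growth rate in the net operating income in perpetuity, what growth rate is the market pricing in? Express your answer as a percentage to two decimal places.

P = D₀(1+g)/(r−g) ⇒ P(r−g) = D₀(1+g) ⇒ g(P+D₀) = P·r − D₀
g = (P·r − D₀)/(P + D₀) = (€1,864,317.96×0.089 − €51,900.00) / (€1,864,317.96 + €51,900.00) = 0.059505

5.95%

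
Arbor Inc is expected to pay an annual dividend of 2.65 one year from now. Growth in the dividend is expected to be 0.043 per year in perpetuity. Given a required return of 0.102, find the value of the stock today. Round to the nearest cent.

44.92

Growing perpetuity: P = D₁ / (r − g) = 2.6500 / (0.102 − 0.043) = 44.92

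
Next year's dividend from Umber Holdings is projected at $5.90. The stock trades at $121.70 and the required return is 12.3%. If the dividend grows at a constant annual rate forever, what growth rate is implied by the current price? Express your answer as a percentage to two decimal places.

7.45%

P = D₁/(r−g) ⇒ g = r − D₁/P = 0.123 − $5.90/$121.70 = 0.074520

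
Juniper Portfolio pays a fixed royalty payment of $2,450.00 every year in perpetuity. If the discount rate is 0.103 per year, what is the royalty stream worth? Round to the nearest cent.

$23786.41

Level perpetuity: PV = C / r = $2,450.00 / 0.103 = $23,786.41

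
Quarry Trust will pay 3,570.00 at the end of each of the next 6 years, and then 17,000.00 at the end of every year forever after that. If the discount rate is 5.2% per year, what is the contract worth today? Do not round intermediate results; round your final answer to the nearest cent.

259190.37

PV of 6-year annuity: 3,570.00 × [1 − (1+0.052)^−6] / 0.052 = 18004.89766
Perpetuity value at year 6: 17,000.00 / 0.052 = 326923.07692
PV of perpetuity: 326923.07692 / (1+0.052)^6 = 241185.46903
Total PV = 18004.89766 + 241185.46903 = 259190.36669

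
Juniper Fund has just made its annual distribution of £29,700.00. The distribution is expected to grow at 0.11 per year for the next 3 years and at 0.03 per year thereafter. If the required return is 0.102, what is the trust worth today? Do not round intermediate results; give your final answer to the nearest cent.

£524595.43

D_1 = 32967.00000
D_2 = 36593.37000
D_3 = 40618.64070
Terminal value at year 3: TV = D_3×(1+g_2)/(r−g_2) = 41837.19992/0.072 = 581072.22113
P_0 = D_1/(1+r)^1 + D_2/(1+r)^2 + D_3/(1+r)^3 + TV/(1+r)^3
    = 29915.60799 + 30132.78118 + 30351.53096 + 434195.51229 = 524595.43241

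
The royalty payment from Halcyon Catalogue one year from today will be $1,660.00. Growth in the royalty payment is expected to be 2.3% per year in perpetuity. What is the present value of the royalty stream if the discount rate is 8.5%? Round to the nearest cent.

Growing perpetuity: P = D₁ / (r − g) = $1,660.0000 / (0.085 − 0.023) = $26,774.19

$26774.19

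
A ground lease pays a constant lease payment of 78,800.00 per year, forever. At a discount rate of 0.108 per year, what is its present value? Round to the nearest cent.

Level perpetuity: PV = C / r = 78,800.00 / 0.108 = 729,629.63

729629.63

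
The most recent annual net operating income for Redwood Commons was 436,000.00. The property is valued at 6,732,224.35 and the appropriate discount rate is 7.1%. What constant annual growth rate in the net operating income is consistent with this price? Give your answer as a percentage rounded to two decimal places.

P = D₀(1+g)/(r−g) ⇒ P(r−g) = D₀(1+g) ⇒ g(P+D₀) = P·r − D₀
g = (P·r − D₀)/(P + D₀) = (6,732,224.35×0.071 − 436,000.00) / (6,732,224.35 + 436,000.00) = 0.005858

0.59%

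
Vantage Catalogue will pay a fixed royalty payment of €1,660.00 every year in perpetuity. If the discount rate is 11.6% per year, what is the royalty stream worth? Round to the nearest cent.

Level perpetuity: PV = C / r = €1,660.00 / 0.116 = €14,310.34

€14310.34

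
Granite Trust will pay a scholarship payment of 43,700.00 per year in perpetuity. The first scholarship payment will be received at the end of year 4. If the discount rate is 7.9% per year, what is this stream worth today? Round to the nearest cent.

440341.90

Value at end of year 3: C / r = 43,700.00 / 0.079 = 553,164.5570
Discount to today: PV = 553,164.5570 / (1 + 0.079)^3 = 553,164.5570 / 1.256216 = 440,341.90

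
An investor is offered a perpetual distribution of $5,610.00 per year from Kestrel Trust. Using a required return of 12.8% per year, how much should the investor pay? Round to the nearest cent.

$43828.13

Level perpetuity: PV = C / r = $5,610.00 / 0.128 = $43,828.13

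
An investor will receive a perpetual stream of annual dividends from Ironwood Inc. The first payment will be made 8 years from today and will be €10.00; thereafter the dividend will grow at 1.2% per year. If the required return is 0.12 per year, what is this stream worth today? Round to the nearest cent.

€41.88

Value at end of year 7: C₁ / (r − g) = €10.00 / (0.12 − 0.012) = €92.5926
Discount to today: PV = €92.5926 / (1 + 0.12)^7 = €92.5926 / 2.210681 = €41.88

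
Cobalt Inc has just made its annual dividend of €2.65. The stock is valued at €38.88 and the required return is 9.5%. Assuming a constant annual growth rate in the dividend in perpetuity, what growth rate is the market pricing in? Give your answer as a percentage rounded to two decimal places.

2.51%

P = D₀(1+g)/(r−g) ⇒ P(r−g) = D₀(1+g) ⇒ g(P+D₀) = P·r − D₀
g = (P·r − D₀)/(P + D₀) = (€38.88×0.095 − €2.65) / (€38.88 + €2.65) = 0.025129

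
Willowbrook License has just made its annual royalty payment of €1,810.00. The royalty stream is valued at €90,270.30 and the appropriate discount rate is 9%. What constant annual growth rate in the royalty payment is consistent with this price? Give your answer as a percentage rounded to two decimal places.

6.86%

P = D₀(1+g)/(r−g) ⇒ P(r−g) = D₀(1+g) ⇒ g(P+D₀) = P·r − D₀
g = (P·r − D₀)/(P + D₀) = (€90,270.30×0.09 − €1,810.00) / (€90,270.30 + €1,810.00) = 0.068574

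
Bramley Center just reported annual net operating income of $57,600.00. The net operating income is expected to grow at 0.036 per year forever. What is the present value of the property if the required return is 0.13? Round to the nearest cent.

$634825.53

D₁ = D₀ × (1 + g) = $57,600.00 × 1.036 = $59,673.6000
Growing perpetuity: P = D₁ / (r − g) = $59,673.6000 / (0.13 − 0.036) = $634,825.53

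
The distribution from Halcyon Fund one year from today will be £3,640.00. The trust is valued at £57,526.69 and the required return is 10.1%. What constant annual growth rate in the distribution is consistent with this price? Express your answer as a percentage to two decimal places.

3.77%

P = D₁/(r−g) ⇒ g = r − D₁/P = 0.101 − £3,640.00/£57,526.69 = 0.037725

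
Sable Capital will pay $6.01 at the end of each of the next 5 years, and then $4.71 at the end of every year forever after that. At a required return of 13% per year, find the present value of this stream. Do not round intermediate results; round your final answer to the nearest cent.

PV of 5-year annuity: $6.01 × [1 − (1+0.13)^−5] / 0.13 = 21.13856
Perpetuity value at year 5: $4.71 / 0.13 = 36.23077
PV of perpetuity: 36.23077 / (1+0.13)^5 = 19.66461
Total PV = 21.13856 + 19.66461 = 40.80317

$40.80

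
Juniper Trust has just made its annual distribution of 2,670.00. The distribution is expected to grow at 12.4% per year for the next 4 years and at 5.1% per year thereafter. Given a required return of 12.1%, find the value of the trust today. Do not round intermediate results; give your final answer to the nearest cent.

51270.65

D_1 = 3001.08000
D_2 = 3373.21392
D_3 = 3791.49245
D_4 = 4261.63751
Terminal value at year 4: TV = D_4×(1+g_2)/(r−g_2) = 4478.98102/0.07 = 63985.44318
P_0 = D_1/(1+r)^1 + D_2/(1+r)^2 + D_3/(1+r)^3 + D_4/(1+r)^4 + TV/(1+r)^4
    = 2677.14541 + 2684.30993 + 2691.49364 + 2698.69656 + 40519.00125 = 51270.64679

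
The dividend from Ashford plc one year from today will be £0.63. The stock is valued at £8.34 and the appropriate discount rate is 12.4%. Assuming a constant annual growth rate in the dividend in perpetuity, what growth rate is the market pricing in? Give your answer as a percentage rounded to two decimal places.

P = D₁/(r−g) ⇒ g = r − D₁/P = 0.124 − £0.63/£8.34 = 0.048460

4.85%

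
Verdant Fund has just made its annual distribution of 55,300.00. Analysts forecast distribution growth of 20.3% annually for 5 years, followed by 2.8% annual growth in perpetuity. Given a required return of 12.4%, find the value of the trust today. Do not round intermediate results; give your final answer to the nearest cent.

1172216.67

D_1 = 66525.90000
D_2 = 80030.65770
D_3 = 96276.88121
D_4 = 115821.08810
D_5 = 139332.76898
Terminal value at year 5: TV = D_5×(1+g_2)/(r−g_2) = 143234.08652/0.096 = 1492021.73453
P_0 = D_1/(1+r)^1 + D_2/(1+r)^2 + D_3/(1+r)^3 + D_4/(1+r)^4 + D_5/(1+r)^5 + TV/(1+r)^5
    = 59186.74377 + 63346.66615 + 67798.96742 + 72564.19734 + 77664.35000 + 831655.74792 = 1172216.67261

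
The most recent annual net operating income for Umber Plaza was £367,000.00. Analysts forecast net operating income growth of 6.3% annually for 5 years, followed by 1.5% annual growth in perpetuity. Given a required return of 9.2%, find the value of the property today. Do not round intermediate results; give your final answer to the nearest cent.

D_1 = 390121.00000
D_2 = 414698.62300
D_3 = 440824.63625
D_4 = 468596.58833
D_5 = 498118.17340
Terminal value at year 5: TV = D_5×(1+g_2)/(r−g_2) = 505589.94600/0.077 = 6566103.19479
P_0 = D_1/(1+r)^1 + D_2/(1+r)^2 + D_3/(1+r)^3 + D_4/(1+r)^4 + D_5/(1+r)^5 + TV/(1+r)^5
    = 357253.66300 + 347766.15730 + 338530.60917 + 329540.32742 + 320788.79858 + 4228579.61765 = 5922459.17313

£5922459.17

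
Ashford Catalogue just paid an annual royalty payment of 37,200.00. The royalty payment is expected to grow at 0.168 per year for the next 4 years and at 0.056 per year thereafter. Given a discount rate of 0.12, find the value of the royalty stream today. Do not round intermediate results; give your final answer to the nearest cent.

D_1 = 43449.60000
D_2 = 50749.13280
D_3 = 59274.98711
D_4 = 69233.18494
Terminal value at year 4: TV = D_4×(1+g_2)/(r−g_2) = 73110.24330/0.064 = 1142347.55159
P_0 = D_1/(1+r)^1 + D_2/(1+r)^2 + D_3/(1+r)^3 + D_4/(1+r)^4 + TV/(1+r)^4
    = 38794.28571 + 40456.89796 + 42190.76501 + 43998.94066 + 725982.52086 = 891423.41020

891423.41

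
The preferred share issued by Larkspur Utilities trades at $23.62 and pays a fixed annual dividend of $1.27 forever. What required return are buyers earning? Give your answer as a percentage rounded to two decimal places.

P = C/r ⇒ r = C/P = $1.27/$23.62 = 0.053768

5.38%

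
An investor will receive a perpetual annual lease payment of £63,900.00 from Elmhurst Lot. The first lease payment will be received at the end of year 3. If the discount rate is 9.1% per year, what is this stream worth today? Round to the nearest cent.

Value at end of year 2: C / r = £63,900.00 / 0.091 = £702,197.8022
Discount to today: PV = £702,197.8022 / (1 + 0.091)^2 = £702,197.8022 / 1.190281 = £589,942.88

£589942.88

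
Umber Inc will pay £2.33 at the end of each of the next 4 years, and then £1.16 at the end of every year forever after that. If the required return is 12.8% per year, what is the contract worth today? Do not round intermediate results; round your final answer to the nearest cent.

PV of 4-year annuity: £2.33 × [1 − (1+0.128)^−4] / 0.128 = 6.95942
Perpetuity value at year 4: £1.16 / 0.128 = 9.06250
PV of perpetuity: 9.06250 / (1+0.128)^4 = 5.59773
Total PV = 6.95942 + 5.59773 = 12.55714

£12.56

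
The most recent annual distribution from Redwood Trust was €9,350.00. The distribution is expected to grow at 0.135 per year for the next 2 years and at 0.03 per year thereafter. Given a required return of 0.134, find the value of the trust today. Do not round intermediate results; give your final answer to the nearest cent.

D_1 = 10612.25000
D_2 = 12044.90375
Terminal value at year 2: TV = D_2×(1+g_2)/(r−g_2) = 12406.25086/0.104 = 119290.87368
P_0 = D_1/(1+r)^1 + D_2/(1+r)^2 + TV/(1+r)^2
    = 9358.24515 + 9366.49757 + 92764.35094 = 111489.09366

€111489.09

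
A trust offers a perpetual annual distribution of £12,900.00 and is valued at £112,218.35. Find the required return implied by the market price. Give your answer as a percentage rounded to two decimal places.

11.50%

P = C/r ⇒ r = C/P = £12,900.00/£112,218.35 = 0.114954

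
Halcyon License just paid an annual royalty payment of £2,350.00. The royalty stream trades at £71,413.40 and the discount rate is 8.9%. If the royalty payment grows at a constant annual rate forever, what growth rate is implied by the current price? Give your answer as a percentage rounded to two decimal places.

P = D₀(1+g)/(r−g) ⇒ P(r−g) = D₀(1+g) ⇒ g(P+D₀) = P·r − D₀
g = (P·r − D₀)/(P + D₀) = (£71,413.40×0.089 − £2,350.00) / (£71,413.40 + £2,350.00) = 0.054306

5.43%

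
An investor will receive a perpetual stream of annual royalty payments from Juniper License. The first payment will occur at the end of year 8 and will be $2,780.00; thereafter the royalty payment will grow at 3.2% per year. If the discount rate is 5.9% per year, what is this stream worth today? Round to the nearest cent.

$68930.16

Value at end of year 7: C₁ / (r − g) = $2,780.00 / (0.059 − 0.032) = $102,962.9630
Discount to today: PV = $102,962.9630 / (1 + 0.059)^7 = $102,962.9630 / 1.493729 = $68,930.16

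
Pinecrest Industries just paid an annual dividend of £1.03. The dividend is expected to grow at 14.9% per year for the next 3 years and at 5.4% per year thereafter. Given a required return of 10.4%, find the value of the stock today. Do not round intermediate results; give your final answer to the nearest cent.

£27.83

D_1 = 1.18347
D_2 = 1.35981
D_3 = 1.56242
Terminal value at year 3: TV = D_3×(1+g_2)/(r−g_2) = 1.64679/0.05 = 32.93578
P_0 = D_1/(1+r)^1 + D_2/(1+r)^2 + D_3/(1+r)^3 + TV/(1+r)^3
    = 1.07198 + 1.11568 + 1.16115 + 24.47714 = 27.82596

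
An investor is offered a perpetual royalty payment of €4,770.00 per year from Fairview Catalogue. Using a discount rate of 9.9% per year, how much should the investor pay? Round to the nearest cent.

€48181.82

Level perpetuity: PV = C / r = €4,770.00 / 0.099 = €48,181.82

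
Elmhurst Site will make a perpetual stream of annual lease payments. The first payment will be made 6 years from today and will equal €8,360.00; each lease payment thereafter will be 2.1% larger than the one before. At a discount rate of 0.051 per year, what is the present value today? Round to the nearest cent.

€217305.86

Value at end of year 5: C₁ / (r − g) = €8,360.00 / (0.051 − 0.021) = €278,666.6667
Discount to today: PV = €278,666.6667 / (1 + 0.051)^5 = €278,666.6667 / 1.282371 = €217,305.86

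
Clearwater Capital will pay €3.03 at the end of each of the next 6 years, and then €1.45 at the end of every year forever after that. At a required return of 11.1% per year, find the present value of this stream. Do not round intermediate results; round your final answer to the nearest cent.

PV of 6-year annuity: €3.03 × [1 − (1+0.111)^−6] / 0.111 = 12.78169
Perpetuity value at year 6: €1.45 / 0.111 = 13.06306
PV of perpetuity: 13.06306 / (1+0.111)^6 = 6.94641
Total PV = 12.78169 + 6.94641 = 19.72810

€19.73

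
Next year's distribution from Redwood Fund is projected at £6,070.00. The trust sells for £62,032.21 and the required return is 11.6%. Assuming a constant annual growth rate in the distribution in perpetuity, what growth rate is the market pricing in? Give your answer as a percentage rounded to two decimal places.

P = D₁/(r−g) ⇒ g = r − D₁/P = 0.116 − £6,070.00/£62,032.21 = 0.018148

1.81%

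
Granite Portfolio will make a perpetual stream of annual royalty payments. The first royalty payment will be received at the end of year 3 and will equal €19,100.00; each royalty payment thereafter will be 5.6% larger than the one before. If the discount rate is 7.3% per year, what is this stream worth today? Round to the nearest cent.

Value at end of year 2: C₁ / (r − g) = €19,100.00 / (0.073 − 0.056) = €1,123,529.4118
Discount to today: PV = €1,123,529.4118 / (1 + 0.073)^2 = €1,123,529.4118 / 1.151329 = €975,854.35

€975854.35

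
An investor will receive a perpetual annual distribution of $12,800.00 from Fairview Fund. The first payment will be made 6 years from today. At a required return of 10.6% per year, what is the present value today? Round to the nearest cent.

$72967.33

Value at end of year 5: C / r = $12,800.00 / 0.106 = $120,754.7170
Discount to today: PV = $120,754.7170 / (1 + 0.106)^5 = $120,754.7170 / 1.654915 = $72,967.33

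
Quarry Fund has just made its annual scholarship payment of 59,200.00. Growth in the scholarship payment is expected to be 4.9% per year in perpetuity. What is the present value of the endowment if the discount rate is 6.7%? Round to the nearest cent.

3450044.44

D₁ = D₀ × (1 + g) = 59,200.00 × 1.049 = 62,100.8000
Growing perpetuity: P = D₁ / (r − g) = 62,100.8000 / (0.067 − 0.049) = 3,450,044.44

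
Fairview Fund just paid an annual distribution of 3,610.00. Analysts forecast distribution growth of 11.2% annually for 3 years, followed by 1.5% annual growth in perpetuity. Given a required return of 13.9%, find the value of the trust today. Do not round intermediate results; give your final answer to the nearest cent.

37822.21

D_1 = 4014.32000
D_2 = 4463.92384
D_3 = 4963.88331
Terminal value at year 3: TV = D_3×(1+g_2)/(r−g_2) = 5038.34156/0.124 = 40631.78677
P_0 = D_1/(1+r)^1 + D_2/(1+r)^2 + D_3/(1+r)^3 + TV/(1+r)^3
    = 3524.42493 + 3440.87843 + 3359.31239 + 27497.59736 = 37822.21311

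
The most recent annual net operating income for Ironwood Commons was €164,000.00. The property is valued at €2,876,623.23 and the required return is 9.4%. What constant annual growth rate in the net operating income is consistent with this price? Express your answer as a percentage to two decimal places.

P = D₀(1+g)/(r−g) ⇒ P(r−g) = D₀(1+g) ⇒ g(P+D₀) = P·r − D₀
g = (P·r − D₀)/(P + D₀) = (€2,876,623.23×0.094 − €164,000.00) / (€2,876,623.23 + €164,000.00) = 0.034994

3.50%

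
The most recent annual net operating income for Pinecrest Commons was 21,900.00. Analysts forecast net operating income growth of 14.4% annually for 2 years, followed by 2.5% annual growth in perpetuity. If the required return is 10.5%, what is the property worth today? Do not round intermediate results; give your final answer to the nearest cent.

D_1 = 25053.60000
D_2 = 28661.31840
Terminal value at year 2: TV = D_2×(1+g_2)/(r−g_2) = 29377.85136/0.08 = 367223.14200
P_0 = D_1/(1+r)^1 + D_2/(1+r)^2 + TV/(1+r)^2
    = 22672.94118 + 23473.16263 + 300749.89619 = 346896.00000

346896.00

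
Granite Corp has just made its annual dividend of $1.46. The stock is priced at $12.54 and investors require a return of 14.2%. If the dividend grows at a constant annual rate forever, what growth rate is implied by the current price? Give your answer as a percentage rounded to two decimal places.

2.29%

P = D₀(1+g)/(r−g) ⇒ P(r−g) = D₀(1+g) ⇒ g(P+D₀) = P·r − D₀
g = (P·r − D₀)/(P + D₀) = ($12.54×0.142 − $1.46) / ($12.54 + $1.46) = 0.022906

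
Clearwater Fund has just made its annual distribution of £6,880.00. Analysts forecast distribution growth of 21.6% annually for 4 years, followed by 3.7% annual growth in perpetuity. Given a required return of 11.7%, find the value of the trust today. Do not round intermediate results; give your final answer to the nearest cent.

D_1 = 8366.08000
D_2 = 10173.15328
D_3 = 12370.55439
D_4 = 15042.59414
Terminal value at year 4: TV = D_4×(1+g_2)/(r−g_2) = 15599.17012/0.08 = 194989.62649
P_0 = D_1/(1+r)^1 + D_2/(1+r)^2 + D_3/(1+r)^3 + D_4/(1+r)^4 + TV/(1+r)^4
    = 7489.77619 + 8153.59699 + 8876.25241 + 9662.95697 + 125256.07970 = 159438.66226

£159438.66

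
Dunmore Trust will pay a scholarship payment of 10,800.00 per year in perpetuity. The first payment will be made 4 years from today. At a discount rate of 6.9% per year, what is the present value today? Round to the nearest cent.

Value at end of year 3: C / r = 10,800.00 / 0.069 = 156,521.7391
Discount to today: PV = 156,521.7391 / (1 + 0.069)^3 = 156,521.7391 / 1.221612 = 128,127.26

128127.26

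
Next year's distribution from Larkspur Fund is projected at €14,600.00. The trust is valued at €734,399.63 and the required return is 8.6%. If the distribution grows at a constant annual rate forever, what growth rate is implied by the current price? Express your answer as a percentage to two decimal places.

P = D₁/(r−g) ⇒ g = r − D₁/P = 0.086 − €14,600.00/€734,399.63 = 0.066120

6.61%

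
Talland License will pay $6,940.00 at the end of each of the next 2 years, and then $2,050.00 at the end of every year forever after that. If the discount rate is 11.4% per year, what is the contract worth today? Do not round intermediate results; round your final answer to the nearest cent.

PV of 2-year annuity: $6,940.00 × [1 − (1+0.114)^−2] / 0.114 = 11822.08484
Perpetuity value at year 2: $2,050.00 / 0.114 = 17982.45614
PV of perpetuity: 17982.45614 / (1+0.114)^2 = 14490.34174
Total PV = 11822.08484 + 14490.34174 = 26312.42658

$26312.43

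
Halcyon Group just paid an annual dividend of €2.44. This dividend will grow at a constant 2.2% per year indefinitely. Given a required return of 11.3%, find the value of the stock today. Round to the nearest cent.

€27.40

D₁ = D₀ × (1 + g) = €2.44 × 1.022 = €2.4937
Growing perpetuity: P = D₁ / (r − g) = €2.4937 / (0.113 − 0.022) = €27.40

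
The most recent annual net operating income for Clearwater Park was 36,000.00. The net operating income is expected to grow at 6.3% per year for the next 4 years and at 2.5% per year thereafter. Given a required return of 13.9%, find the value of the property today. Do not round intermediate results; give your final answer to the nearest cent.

367090.14

D_1 = 38268.00000
D_2 = 40678.88400
D_3 = 43241.65369
D_4 = 45965.87787
Terminal value at year 4: TV = D_4×(1+g_2)/(r−g_2) = 47115.02482/0.114 = 413289.69142
P_0 = D_1/(1+r)^1 + D_2/(1+r)^2 + D_3/(1+r)^3 + D_4/(1+r)^4 + TV/(1+r)^4
    = 33597.89289 + 31356.06685 + 29263.82709 + 27311.19245 + 245561.16019 = 367090.13947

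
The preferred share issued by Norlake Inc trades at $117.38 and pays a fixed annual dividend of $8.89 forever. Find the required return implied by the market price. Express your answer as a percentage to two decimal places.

P = C/r ⇒ r = C/P = $8.89/$117.38 = 0.075737

7.57%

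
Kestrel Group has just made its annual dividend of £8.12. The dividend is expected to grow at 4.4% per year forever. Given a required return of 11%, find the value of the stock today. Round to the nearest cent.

£128.44

D₁ = D₀ × (1 + g) = £8.12 × 1.044 = £8.4773
Growing perpetuity: P = D₁ / (r − g) = £8.4773 / (0.11 − 0.044) = £128.44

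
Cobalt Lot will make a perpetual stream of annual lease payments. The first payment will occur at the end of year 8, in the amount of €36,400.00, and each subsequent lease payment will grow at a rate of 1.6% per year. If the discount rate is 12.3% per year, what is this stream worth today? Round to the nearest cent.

Value at end of year 7: C₁ / (r − g) = €36,400.00 / (0.123 − 0.016) = €340,186.9159
Discount to today: PV = €340,186.9159 / (1 + 0.123)^7 = €340,186.9159 / 2.252466 = €151,028.64

€151028.64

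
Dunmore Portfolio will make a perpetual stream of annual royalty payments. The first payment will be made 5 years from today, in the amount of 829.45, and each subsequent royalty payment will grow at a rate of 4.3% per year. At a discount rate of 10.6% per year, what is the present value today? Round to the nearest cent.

8798.92

Value at end of year 4: C₁ / (r − g) = 829.45 / (0.106 − 0.043) = 13,165.8730
Discount to today: PV = 13,165.8730 / (1 + 0.106)^4 = 13,165.8730 / 1.496306 = 8,798.92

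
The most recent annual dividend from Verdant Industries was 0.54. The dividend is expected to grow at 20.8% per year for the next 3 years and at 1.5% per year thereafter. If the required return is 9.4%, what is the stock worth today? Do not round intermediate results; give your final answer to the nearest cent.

11.32

D_1 = 0.65232
D_2 = 0.78800
D_3 = 0.95191
Terminal value at year 3: TV = D_3×(1+g_2)/(r−g_2) = 0.96619/0.079 = 12.23020
P_0 = D_1/(1+r)^1 + D_2/(1+r)^2 + D_3/(1+r)^3 + TV/(1+r)^3
    = 0.59627 + 0.65840 + 0.72701 + 9.34075 = 11.32243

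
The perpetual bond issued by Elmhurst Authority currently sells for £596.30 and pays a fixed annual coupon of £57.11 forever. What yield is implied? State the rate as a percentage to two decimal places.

P = C/r ⇒ r = C/P = £57.11/£596.30 = 0.095774

9.58%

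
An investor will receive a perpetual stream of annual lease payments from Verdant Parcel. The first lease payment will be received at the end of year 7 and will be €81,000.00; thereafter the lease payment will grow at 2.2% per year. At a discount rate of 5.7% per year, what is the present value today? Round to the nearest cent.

€1659461.00

Value at end of year 6: C₁ / (r − g) = €81,000.00 / (0.057 − 0.022) = €2,314,285.7143
Discount to today: PV = €2,314,285.7143 / (1 + 0.057)^6 = €2,314,285.7143 / 1.394601 = €1,659,461.00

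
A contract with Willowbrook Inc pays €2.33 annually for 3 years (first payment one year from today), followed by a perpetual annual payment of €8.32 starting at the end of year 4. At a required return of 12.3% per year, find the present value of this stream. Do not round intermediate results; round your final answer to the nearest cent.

€53.33

PV of 3-year annuity: €2.33 × [1 − (1+0.123)^−3] / 0.123 = 5.56754
Perpetuity value at year 3: €8.32 / 0.123 = 67.64228
PV of perpetuity: 67.64228 / (1+0.123)^3 = 47.76161
Total PV = 5.56754 + 47.76161 = 53.32915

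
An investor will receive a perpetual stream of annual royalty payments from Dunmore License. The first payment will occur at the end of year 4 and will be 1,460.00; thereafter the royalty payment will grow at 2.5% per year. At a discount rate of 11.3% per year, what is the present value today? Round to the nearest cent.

12033.30

Value at end of year 3: C₁ / (r − g) = 1,460.00 / (0.113 − 0.025) = 16,590.9091
Discount to today: PV = 16,590.9091 / (1 + 0.113)^3 = 16,590.9091 / 1.378750 = 12,033.30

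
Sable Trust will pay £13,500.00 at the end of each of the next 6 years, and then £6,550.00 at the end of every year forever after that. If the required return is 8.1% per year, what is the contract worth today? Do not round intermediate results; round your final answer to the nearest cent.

PV of 6-year annuity: £13,500.00 × [1 − (1+0.081)^−6] / 0.081 = 62219.99963
Perpetuity value at year 6: £6,550.00 / 0.081 = 80864.19753
PV of perpetuity: 80864.19753 / (1+0.081)^6 = 50675.97549
Total PV = 62219.99963 + 50675.97549 = 112895.97512

£112895.98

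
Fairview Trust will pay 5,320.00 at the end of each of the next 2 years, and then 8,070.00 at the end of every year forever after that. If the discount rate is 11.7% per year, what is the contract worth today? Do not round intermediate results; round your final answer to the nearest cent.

PV of 2-year annuity: 5,320.00 × [1 − (1+0.117)^−2] / 0.117 = 9026.64045
Perpetuity value at year 2: 8,070.00 / 0.117 = 68974.35897
PV of perpetuity: 68974.35897 / (1+0.117)^2 = 55281.69197
Total PV = 9026.64045 + 55281.69197 = 64308.33242

64308.33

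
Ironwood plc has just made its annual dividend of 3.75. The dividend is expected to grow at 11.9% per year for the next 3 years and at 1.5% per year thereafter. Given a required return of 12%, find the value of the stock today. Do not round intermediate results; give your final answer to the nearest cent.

47.38

D_1 = 4.19625
D_2 = 4.69560
D_3 = 5.25438
Terminal value at year 3: TV = D_3×(1+g_2)/(r−g_2) = 5.33320/0.105 = 50.79235
P_0 = D_1/(1+r)^1 + D_2/(1+r)^2 + D_3/(1+r)^3 + TV/(1+r)^3
    = 3.74665 + 3.74331 + 3.73996 + 36.15299 = 47.38291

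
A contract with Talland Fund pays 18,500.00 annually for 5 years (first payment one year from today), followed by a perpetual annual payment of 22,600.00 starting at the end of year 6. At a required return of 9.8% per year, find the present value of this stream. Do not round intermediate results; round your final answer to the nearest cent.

PV of 5-year annuity: 18,500.00 × [1 − (1+0.098)^−5] / 0.098 = 70489.34506
Perpetuity value at year 5: 22,600.00 / 0.098 = 230612.24490
PV of perpetuity: 230612.24490 / (1+0.098)^5 = 144500.93688
Total PV = 70489.34506 + 144500.93688 = 214990.28194

214990.28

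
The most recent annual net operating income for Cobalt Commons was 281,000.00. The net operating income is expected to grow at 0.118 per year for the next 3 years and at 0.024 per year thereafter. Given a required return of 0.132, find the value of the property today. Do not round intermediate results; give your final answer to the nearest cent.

D_1 = 314158.00000
D_2 = 351228.64400
D_3 = 392673.62399
Terminal value at year 3: TV = D_3×(1+g_2)/(r−g_2) = 402097.79097/0.108 = 3723127.69415
P_0 = D_1/(1+r)^1 + D_2/(1+r)^2 + D_3/(1+r)^3 + TV/(1+r)^3
    = 277524.73498 + 274092.45027 + 270702.61432 + 2566661.82463 = 3388981.62420

3388981.62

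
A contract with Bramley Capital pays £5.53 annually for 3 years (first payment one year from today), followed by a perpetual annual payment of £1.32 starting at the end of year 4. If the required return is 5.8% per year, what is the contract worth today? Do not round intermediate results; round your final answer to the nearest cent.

PV of 3-year annuity: £5.53 × [1 − (1+0.058)^−3] / 0.058 = 14.83662
Perpetuity value at year 3: £1.32 / 0.058 = 22.75862
PV of perpetuity: 22.75862 / (1+0.058)^3 = 19.21715
Total PV = 14.83662 + 19.21715 = 34.05377

£34.05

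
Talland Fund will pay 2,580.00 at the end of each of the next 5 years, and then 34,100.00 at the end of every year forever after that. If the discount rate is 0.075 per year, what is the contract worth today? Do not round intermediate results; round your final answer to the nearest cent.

PV of 5-year annuity: 2,580.00 × [1 − (1+0.075)^−5] / 0.075 = 10438.38305
Perpetuity value at year 5: 34,100.00 / 0.075 = 454666.66667
PV of perpetuity: 454666.66667 / (1+0.075)^5 = 316701.99151
Total PV = 10438.38305 + 316701.99151 = 327140.37456

327140.37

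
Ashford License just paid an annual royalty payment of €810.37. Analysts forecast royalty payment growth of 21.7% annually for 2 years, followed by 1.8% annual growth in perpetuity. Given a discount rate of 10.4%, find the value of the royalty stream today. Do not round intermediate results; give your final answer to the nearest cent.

D_1 = 986.22029
D_2 = 1200.23009
Terminal value at year 2: TV = D_2×(1+g_2)/(r−g_2) = 1221.83423/0.086 = 14207.37482
P_0 = D_1/(1+r)^1 + D_2/(1+r)^2 + TV/(1+r)^2
    = 893.31548 + 984.75085 + 11656.70193 = 13534.76826

€13534.77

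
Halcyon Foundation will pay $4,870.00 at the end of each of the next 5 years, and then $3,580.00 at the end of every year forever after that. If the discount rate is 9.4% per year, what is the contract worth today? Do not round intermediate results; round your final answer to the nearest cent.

$43051.11

PV of 5-year annuity: $4,870.00 × [1 − (1+0.094)^−5] / 0.094 = 18747.62391
Perpetuity value at year 5: $3,580.00 / 0.094 = 38085.10638
PV of perpetuity: 38085.10638 / (1+0.094)^5 = 24303.48552
Total PV = 18747.62391 + 24303.48552 = 43051.10943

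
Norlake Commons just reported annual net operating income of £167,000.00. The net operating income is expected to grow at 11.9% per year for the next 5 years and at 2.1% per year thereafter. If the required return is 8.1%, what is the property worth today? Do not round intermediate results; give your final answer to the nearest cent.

D_1 = 186873.00000
D_2 = 209110.88700
D_3 = 233995.08255
D_4 = 261840.49738
D_5 = 292999.51656
Terminal value at year 5: TV = D_5×(1+g_2)/(r−g_2) = 299152.50641/0.06 = 4985875.10688
P_0 = D_1/(1+r)^1 + D_2/(1+r)^2 + D_3/(1+r)^3 + D_4/(1+r)^4 + D_5/(1+r)^5 + TV/(1+r)^5
    = 172870.49029 + 178947.34378 + 185237.81470 + 191749.41226 + 198489.90964 + 3377636.62902 = 4304931.59969

£4304931.60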